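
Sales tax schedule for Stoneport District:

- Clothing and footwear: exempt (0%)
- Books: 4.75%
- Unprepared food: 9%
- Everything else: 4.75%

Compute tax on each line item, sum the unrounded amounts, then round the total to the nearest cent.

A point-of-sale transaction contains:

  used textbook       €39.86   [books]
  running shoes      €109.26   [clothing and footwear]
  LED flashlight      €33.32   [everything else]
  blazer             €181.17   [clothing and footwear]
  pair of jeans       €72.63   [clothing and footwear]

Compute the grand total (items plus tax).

€439.72

Used textbook €39.86: books → 4.75% → €1.89335
Running shoes €109.26: clothing and footwear → 0% → €0.00
LED flashlight €33.32: everything else → 4.75% → €1.5827
Blazer €181.17: clothing and footwear → 0% → €0.00
Pair of jeans €72.63: clothing and footwear → 0% → €0.00
Subtotal = €436.24; unrounded tax = €3.47605 → €3.48; total due = €439.72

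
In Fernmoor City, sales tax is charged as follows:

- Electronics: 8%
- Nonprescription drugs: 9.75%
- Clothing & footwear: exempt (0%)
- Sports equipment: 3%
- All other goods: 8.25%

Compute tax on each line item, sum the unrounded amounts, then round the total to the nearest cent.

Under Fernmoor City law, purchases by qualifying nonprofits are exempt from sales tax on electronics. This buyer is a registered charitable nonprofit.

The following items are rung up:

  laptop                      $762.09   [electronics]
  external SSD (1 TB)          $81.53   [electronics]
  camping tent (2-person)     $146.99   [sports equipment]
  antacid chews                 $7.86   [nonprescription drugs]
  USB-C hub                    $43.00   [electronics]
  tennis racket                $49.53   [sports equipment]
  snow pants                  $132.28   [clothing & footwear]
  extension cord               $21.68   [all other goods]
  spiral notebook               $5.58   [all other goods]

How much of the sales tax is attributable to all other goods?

Extension cord $21.68: all other goods → 8.25% → $1.7886
Spiral notebook $5.58: all other goods → 8.25% → $0.46035
Tax on all other goods: unrounded sum = $2.24895 → $2.25

$2.25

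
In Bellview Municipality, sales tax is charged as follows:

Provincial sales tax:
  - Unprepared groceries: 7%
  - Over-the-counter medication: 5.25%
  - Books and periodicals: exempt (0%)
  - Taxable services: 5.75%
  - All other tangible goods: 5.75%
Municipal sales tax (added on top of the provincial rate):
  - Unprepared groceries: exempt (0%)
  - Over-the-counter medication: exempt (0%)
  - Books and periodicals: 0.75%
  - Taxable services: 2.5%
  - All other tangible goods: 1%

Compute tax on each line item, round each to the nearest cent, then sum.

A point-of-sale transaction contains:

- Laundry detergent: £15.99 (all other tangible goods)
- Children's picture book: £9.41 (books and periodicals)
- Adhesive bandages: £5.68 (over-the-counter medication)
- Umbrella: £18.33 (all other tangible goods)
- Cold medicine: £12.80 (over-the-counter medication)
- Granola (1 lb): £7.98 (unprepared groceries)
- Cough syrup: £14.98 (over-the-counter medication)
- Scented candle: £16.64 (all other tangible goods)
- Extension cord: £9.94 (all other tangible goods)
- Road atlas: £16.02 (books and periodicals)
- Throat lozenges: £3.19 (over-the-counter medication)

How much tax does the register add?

£6.79

Laundry detergent £15.99: all other tangible goods → 5.75% + 1% municipal = 6.75% → £1.08
Children's picture book £9.41: books and periodicals → 0% + 0.75% municipal = 0.75% → £0.07
Adhesive bandages £5.68: over-the-counter medication → 5.25% + 0% municipal = 5.25% → £0.30
Umbrella £18.33: all other tangible goods → 5.75% + 1% municipal = 6.75% → £1.24
Cold medicine £12.80: over-the-counter medication → 5.25% + 0% municipal = 5.25% → £0.67
Granola (1 lb) £7.98: unprepared groceries → 7% + 0% municipal = 7% → £0.56
Cough syrup £14.98: over-the-counter medication → 5.25% + 0% municipal = 5.25% → £0.79
Scented candle £16.64: all other tangible goods → 5.75% + 1% municipal = 6.75% → £1.12
Extension cord £9.94: all other tangible goods → 5.75% + 1% municipal = 6.75% → £0.67
Road atlas £16.02: books and periodicals → 0% + 0.75% municipal = 0.75% → £0.12
Throat lozenges £3.19: over-the-counter medication → 5.25% + 0% municipal = 5.25% → £0.17
Total tax = £1.08 + £0.07 + £0.30 + £1.24 + £0.67 + £0.56 + £0.79 + £1.12 + £0.67 + £0.12 + £0.17 = £6.79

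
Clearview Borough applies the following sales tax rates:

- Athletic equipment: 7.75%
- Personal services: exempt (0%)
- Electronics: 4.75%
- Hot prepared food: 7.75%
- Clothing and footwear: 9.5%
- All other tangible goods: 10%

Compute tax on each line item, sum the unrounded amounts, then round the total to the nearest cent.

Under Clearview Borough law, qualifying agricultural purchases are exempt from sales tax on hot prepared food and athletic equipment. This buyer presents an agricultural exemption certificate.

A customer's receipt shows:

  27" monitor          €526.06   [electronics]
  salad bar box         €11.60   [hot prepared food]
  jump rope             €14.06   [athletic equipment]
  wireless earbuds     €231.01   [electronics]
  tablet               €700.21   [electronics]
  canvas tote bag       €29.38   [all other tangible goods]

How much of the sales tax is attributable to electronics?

€69.22

27" monitor €526.06: electronics → 4.75% → €24.98785
Wireless earbuds €231.01: electronics → 4.75% → €10.972975
Tablet €700.21: electronics → 4.75% → €33.259975
Tax on electronics: unrounded sum = €69.2208 → €69.22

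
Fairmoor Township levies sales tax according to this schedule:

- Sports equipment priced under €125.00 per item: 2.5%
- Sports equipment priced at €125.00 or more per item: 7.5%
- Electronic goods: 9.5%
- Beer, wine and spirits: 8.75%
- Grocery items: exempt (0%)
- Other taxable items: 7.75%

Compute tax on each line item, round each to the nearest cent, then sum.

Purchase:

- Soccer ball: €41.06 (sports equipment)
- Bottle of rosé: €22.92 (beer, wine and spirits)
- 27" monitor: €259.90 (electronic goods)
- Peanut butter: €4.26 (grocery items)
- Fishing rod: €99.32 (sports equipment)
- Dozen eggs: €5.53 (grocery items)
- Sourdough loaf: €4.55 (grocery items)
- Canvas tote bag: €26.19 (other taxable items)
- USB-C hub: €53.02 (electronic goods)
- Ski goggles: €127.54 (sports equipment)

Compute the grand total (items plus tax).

€691.14

Soccer ball €41.06: sports equipment, under €125.00 → 2.5% → €1.03
Bottle of rosé €22.92: beer, wine and spirits → 8.75% → €2.01
27" monitor €259.90: electronic goods → 9.5% → €24.69
Peanut butter €4.26: grocery items → 0% → €0.00
Fishing rod €99.32: sports equipment, under €125.00 → 2.5% → €2.48
Dozen eggs €5.53: grocery items → 0% → €0.00
Sourdough loaf €4.55: grocery items → 0% → €0.00
Canvas tote bag €26.19: other taxable items → 7.75% → €2.03
USB-C hub €53.02: electronic goods → 9.5% → €5.04
Ski goggles €127.54: sports equipment, €125.00 or more → 7.5% → €9.57
Subtotal = €644.29; tax = €46.85; total due = €691.14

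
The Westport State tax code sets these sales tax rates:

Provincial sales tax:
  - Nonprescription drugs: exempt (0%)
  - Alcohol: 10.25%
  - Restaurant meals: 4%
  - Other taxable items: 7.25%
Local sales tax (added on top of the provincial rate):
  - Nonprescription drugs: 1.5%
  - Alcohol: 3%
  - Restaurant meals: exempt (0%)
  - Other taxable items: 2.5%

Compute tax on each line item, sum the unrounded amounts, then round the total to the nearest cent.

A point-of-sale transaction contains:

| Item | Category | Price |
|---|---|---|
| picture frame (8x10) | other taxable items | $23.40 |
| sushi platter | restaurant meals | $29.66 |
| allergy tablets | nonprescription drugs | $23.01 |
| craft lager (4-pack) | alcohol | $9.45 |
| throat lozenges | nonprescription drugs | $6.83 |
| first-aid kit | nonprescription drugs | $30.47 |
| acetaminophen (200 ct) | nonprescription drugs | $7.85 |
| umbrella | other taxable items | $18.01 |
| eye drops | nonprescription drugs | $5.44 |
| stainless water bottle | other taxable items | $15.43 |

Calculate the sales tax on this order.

$9.08

Picture frame (8x10) $23.40: other taxable items → 7.25% + 2.5% local = 9.75% → $2.2815
Sushi platter $29.66: restaurant meals → 4% + 0% local = 4% → $1.1864
Allergy tablets $23.01: nonprescription drugs → 0% + 1.5% local = 1.5% → $0.34515
Craft lager (4-pack) $9.45: alcohol → 10.25% + 3% local = 13.25% → $1.252125
Throat lozenges $6.83: nonprescription drugs → 0% + 1.5% local = 1.5% → $0.10245
First-aid kit $30.47: nonprescription drugs → 0% + 1.5% local = 1.5% → $0.45705
Acetaminophen (200 ct) $7.85: nonprescription drugs → 0% + 1.5% local = 1.5% → $0.11775
Umbrella $18.01: other taxable items → 7.25% + 2.5% local = 9.75% → $1.755975
Eye drops $5.44: nonprescription drugs → 0% + 1.5% local = 1.5% → $0.0816
Stainless water bottle $15.43: other taxable items → 7.25% + 2.5% local = 9.75% → $1.504425
Unrounded tax sum = $9.084425 → $9.08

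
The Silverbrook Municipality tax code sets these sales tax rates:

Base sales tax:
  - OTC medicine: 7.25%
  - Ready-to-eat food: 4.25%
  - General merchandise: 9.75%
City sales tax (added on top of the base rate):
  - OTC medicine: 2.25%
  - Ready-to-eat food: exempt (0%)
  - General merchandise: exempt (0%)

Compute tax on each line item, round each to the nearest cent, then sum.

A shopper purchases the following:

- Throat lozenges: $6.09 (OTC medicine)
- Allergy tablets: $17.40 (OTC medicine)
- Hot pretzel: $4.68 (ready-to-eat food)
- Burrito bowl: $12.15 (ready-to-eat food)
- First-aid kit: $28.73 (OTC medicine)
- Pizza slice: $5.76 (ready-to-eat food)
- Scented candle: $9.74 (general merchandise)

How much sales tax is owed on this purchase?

Throat lozenges $6.09: OTC medicine → 7.25% + 2.25% city = 9.5% → $0.58
Allergy tablets $17.40: OTC medicine → 7.25% + 2.25% city = 9.5% → $1.65
Hot pretzel $4.68: ready-to-eat food → 4.25% + 0% city = 4.25% → $0.20
Burrito bowl $12.15: ready-to-eat food → 4.25% + 0% city = 4.25% → $0.52
First-aid kit $28.73: OTC medicine → 7.25% + 2.25% city = 9.5% → $2.73
Pizza slice $5.76: ready-to-eat food → 4.25% + 0% city = 4.25% → $0.24
Scented candle $9.74: general merchandise → 9.75% + 0% city = 9.75% → $0.95
Total tax = $0.58 + $1.65 + $0.20 + $0.52 + $2.73 + $0.24 + $0.95 = $6.87

$6.87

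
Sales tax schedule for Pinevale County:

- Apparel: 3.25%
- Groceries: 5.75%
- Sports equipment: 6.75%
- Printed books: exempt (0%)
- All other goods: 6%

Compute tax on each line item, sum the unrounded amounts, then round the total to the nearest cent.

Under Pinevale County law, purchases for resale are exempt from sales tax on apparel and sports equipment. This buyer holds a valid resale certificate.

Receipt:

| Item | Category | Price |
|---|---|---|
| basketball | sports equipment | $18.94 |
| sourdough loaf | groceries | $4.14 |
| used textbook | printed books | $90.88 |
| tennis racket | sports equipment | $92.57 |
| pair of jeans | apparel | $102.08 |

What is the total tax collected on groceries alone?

$0.24

Sourdough loaf $4.14: groceries → 5.75% → $0.23805
Tax on groceries: unrounded sum = $0.23805 → $0.24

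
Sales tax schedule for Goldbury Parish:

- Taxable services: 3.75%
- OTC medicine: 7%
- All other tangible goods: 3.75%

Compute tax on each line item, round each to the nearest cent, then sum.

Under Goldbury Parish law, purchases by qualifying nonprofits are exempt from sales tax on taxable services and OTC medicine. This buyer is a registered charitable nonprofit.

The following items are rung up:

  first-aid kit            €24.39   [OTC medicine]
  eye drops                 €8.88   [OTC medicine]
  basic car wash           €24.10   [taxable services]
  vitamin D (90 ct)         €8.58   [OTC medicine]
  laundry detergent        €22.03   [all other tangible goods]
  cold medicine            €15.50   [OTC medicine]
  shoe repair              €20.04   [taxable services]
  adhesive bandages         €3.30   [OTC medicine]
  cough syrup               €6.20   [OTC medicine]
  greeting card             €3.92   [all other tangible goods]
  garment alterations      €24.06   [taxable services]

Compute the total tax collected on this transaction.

€0.98

First-aid kit €24.39: OTC medicine, buyer-exempt → 0% → €0.00
Eye drops €8.88: OTC medicine, buyer-exempt → 0% → €0.00
Basic car wash €24.10: taxable services, buyer-exempt → 0% → €0.00
Vitamin D (90 ct) €8.58: OTC medicine, buyer-exempt → 0% → €0.00
Laundry detergent €22.03: all other tangible goods → 3.75% → €0.83
Cold medicine €15.50: OTC medicine, buyer-exempt → 0% → €0.00
Shoe repair €20.04: taxable services, buyer-exempt → 0% → €0.00
Adhesive bandages €3.30: OTC medicine, buyer-exempt → 0% → €0.00
Cough syrup €6.20: OTC medicine, buyer-exempt → 0% → €0.00
Greeting card €3.92: all other tangible goods → 3.75% → €0.15
Garment alterations €24.06: taxable services, buyer-exempt → 0% → €0.00
Total tax = €0.83 + €0.15 = €0.98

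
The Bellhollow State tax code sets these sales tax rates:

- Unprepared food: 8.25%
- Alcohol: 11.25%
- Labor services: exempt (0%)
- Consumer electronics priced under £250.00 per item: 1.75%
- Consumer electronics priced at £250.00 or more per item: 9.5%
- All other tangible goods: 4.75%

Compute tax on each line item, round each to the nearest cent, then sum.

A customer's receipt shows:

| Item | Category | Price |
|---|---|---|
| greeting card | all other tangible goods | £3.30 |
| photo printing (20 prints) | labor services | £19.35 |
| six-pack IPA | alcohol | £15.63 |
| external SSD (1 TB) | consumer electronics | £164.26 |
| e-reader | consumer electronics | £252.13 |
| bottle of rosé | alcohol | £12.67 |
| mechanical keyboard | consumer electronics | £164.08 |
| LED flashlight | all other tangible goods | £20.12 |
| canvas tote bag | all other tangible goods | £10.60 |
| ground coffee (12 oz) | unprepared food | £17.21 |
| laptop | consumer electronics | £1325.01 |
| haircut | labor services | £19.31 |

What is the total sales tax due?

£161.80

Greeting card £3.30: all other tangible goods → 4.75% → £0.16
Photo printing (20 prints) £19.35: labor services → 0% → £0.00
Six-pack IPA £15.63: alcohol → 11.25% → £1.76
External SSD (1 TB) £164.26: consumer electronics, under £250.00 → 1.75% → £2.87
E-reader £252.13: consumer electronics, £250.00 or more → 9.5% → £23.95
Bottle of rosé £12.67: alcohol → 11.25% → £1.43
Mechanical keyboard £164.08: consumer electronics, under £250.00 → 1.75% → £2.87
LED flashlight £20.12: all other tangible goods → 4.75% → £0.96
Canvas tote bag £10.60: all other tangible goods → 4.75% → £0.50
Ground coffee (12 oz) £17.21: unprepared food → 8.25% → £1.42
Laptop £1325.01: consumer electronics, £250.00 or more → 9.5% → £125.88
Haircut £19.31: labor services → 0% → £0.00
Total tax = £0.16 + £1.76 + £2.87 + £23.95 + £1.43 + £2.87 + £0.96 + £0.50 + £1.42 + £125.88 = £161.80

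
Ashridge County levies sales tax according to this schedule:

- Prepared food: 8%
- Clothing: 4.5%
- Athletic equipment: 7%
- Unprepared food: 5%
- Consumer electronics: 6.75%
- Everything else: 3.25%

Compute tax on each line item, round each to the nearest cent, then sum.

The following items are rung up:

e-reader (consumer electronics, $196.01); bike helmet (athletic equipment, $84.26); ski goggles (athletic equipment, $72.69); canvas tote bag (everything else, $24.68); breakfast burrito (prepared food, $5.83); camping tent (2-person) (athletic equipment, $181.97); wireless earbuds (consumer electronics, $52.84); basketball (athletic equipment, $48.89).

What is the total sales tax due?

$45.22

E-reader $196.01: consumer electronics → 6.75% → $13.23
Bike helmet $84.26: athletic equipment → 7% → $5.90
Ski goggles $72.69: athletic equipment → 7% → $5.09
Canvas tote bag $24.68: everything else → 3.25% → $0.80
Breakfast burrito $5.83: prepared food → 8% → $0.47
Camping tent (2-person) $181.97: athletic equipment → 7% → $12.74
Wireless earbuds $52.84: consumer electronics → 6.75% → $3.57
Basketball $48.89: athletic equipment → 7% → $3.42
Total tax = $13.23 + $5.90 + $5.09 + $0.80 + $0.47 + $12.74 + $3.57 + $3.42 = $45.22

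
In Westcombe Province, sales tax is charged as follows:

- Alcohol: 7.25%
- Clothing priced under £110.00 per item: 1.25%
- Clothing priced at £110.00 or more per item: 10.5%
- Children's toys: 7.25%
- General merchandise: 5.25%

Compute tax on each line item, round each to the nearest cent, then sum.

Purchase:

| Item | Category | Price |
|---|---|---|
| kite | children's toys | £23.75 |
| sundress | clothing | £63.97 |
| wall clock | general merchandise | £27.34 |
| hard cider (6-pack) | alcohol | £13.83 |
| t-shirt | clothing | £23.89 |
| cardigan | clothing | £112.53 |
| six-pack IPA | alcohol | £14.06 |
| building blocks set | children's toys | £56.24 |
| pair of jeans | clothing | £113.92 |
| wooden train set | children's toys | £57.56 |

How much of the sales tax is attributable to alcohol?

Hard cider (6-pack) £13.83: alcohol → 7.25% → £1.00
Six-pack IPA £14.06: alcohol → 7.25% → £1.02
Tax on alcohol = £1.00 + £1.02 = £2.02

£2.02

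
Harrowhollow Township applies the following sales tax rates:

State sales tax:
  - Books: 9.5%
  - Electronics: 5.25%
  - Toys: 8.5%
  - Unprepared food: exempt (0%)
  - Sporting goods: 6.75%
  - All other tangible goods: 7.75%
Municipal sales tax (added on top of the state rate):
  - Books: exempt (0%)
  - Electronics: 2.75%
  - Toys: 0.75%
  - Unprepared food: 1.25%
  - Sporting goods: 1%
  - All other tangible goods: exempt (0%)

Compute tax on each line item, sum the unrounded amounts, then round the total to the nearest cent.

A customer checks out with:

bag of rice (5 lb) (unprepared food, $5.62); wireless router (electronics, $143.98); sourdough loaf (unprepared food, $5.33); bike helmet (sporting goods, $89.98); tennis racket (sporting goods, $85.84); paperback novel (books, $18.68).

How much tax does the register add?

Bag of rice (5 lb) $5.62: unprepared food → 0% + 1.25% municipal = 1.25% → $0.07025
Wireless router $143.98: electronics → 5.25% + 2.75% municipal = 8% → $11.5184
Sourdough loaf $5.33: unprepared food → 0% + 1.25% municipal = 1.25% → $0.066625
Bike helmet $89.98: sporting goods → 6.75% + 1% municipal = 7.75% → $6.97345
Tennis racket $85.84: sporting goods → 6.75% + 1% municipal = 7.75% → $6.6526
Paperback novel $18.68: books → 9.5% + 0% municipal = 9.5% → $1.7746
Unrounded tax sum = $27.055925 → $27.06

$27.06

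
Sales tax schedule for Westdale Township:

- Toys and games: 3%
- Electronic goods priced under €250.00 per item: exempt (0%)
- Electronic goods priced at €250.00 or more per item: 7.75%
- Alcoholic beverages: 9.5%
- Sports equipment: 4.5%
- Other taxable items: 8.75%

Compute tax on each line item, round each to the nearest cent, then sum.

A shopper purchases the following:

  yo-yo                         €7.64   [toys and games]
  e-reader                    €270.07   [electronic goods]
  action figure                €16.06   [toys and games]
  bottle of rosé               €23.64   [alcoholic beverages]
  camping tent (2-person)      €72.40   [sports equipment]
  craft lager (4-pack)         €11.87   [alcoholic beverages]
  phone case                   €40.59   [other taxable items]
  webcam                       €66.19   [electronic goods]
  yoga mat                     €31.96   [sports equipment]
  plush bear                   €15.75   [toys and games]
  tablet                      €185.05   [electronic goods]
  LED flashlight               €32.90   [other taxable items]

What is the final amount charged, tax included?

€810.74

Yo-yo €7.64: toys and games → 3% → €0.23
E-reader €270.07: electronic goods, €250.00 or more → 7.75% → €20.93
Action figure €16.06: toys and games → 3% → €0.48
Bottle of rosé €23.64: alcoholic beverages → 9.5% → €2.25
Camping tent (2-person) €72.40: sports equipment → 4.5% → €3.26
Craft lager (4-pack) €11.87: alcoholic beverages → 9.5% → €1.13
Phone case €40.59: other taxable items → 8.75% → €3.55
Webcam €66.19: electronic goods, under €250.00 → 0% → €0.00
Yoga mat €31.96: sports equipment → 4.5% → €1.44
Plush bear €15.75: toys and games → 3% → €0.47
Tablet €185.05: electronic goods, under €250.00 → 0% → €0.00
LED flashlight €32.90: other taxable items → 8.75% → €2.88
Subtotal = €774.12; tax = €36.62; total due = €810.74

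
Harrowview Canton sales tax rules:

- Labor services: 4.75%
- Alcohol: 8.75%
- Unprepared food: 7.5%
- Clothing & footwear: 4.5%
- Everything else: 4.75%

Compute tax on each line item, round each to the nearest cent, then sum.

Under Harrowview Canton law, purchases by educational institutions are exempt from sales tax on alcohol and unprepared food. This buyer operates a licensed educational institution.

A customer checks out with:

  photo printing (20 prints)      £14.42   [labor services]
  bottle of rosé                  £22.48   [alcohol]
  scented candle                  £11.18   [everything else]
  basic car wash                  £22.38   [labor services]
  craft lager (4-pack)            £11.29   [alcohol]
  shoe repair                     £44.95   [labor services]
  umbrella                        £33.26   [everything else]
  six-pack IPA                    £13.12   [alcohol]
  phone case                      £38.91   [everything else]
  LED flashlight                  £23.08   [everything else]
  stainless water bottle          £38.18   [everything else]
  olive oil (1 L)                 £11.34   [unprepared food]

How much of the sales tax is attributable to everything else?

£6.87

Scented candle £11.18: everything else → 4.75% → £0.53
Umbrella £33.26: everything else → 4.75% → £1.58
Phone case £38.91: everything else → 4.75% → £1.85
LED flashlight £23.08: everything else → 4.75% → £1.10
Stainless water bottle £38.18: everything else → 4.75% → £1.81
Tax on everything else = £0.53 + £1.58 + £1.85 + £1.10 + £1.81 = £6.87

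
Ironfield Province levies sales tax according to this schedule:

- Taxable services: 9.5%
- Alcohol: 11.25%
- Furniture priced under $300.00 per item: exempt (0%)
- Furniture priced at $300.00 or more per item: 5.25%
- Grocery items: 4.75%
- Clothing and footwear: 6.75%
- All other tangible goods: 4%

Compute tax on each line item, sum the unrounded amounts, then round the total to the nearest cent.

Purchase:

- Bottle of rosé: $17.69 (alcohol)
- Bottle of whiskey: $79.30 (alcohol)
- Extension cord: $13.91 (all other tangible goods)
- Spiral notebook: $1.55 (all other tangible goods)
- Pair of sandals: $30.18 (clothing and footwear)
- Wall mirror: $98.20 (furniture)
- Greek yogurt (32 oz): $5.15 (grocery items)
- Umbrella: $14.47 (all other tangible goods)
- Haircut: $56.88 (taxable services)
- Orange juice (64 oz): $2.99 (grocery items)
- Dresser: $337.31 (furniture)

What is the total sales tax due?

$37.64

Bottle of rosé $17.69: alcohol → 11.25% → $1.990125
Bottle of whiskey $79.30: alcohol → 11.25% → $8.92125
Extension cord $13.91: all other tangible goods → 4% → $0.5564
Spiral notebook $1.55: all other tangible goods → 4% → $0.062
Pair of sandals $30.18: clothing and footwear → 6.75% → $2.03715
Wall mirror $98.20: furniture, under $300.00 → 0% → $0.00
Greek yogurt (32 oz) $5.15: grocery items → 4.75% → $0.244625
Umbrella $14.47: all other tangible goods → 4% → $0.5788
Haircut $56.88: taxable services → 9.5% → $5.4036
Orange juice (64 oz) $2.99: grocery items → 4.75% → $0.142025
Dresser $337.31: furniture, $300.00 or more → 5.25% → $17.708775
Unrounded tax sum = $37.64475 → $37.64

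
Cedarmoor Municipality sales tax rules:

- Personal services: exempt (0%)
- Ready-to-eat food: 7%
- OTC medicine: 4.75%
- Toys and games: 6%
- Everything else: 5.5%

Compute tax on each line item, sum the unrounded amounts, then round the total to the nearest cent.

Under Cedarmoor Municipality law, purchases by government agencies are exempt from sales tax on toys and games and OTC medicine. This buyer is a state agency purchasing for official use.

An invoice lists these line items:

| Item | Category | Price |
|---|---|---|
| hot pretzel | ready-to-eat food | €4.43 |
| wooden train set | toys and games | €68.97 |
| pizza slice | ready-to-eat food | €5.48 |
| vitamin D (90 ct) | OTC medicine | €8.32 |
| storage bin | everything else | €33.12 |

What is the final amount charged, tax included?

Hot pretzel €4.43: ready-to-eat food → 7% → €0.3101
Wooden train set €68.97: toys and games, buyer-exempt → 0% → €0.00
Pizza slice €5.48: ready-to-eat food → 7% → €0.3836
Vitamin D (90 ct) €8.32: OTC medicine, buyer-exempt → 0% → €0.00
Storage bin €33.12: everything else → 5.5% → €1.8216
Subtotal = €120.32; unrounded tax = €2.5153 → €2.52; total due = €122.84

€122.84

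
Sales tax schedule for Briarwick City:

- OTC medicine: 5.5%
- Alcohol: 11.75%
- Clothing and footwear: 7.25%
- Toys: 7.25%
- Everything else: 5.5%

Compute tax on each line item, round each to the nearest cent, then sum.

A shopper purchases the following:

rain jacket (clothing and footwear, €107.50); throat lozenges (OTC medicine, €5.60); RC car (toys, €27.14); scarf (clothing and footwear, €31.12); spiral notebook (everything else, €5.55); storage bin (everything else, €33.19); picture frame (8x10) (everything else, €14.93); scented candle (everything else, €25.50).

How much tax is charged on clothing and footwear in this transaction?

€10.05

Rain jacket €107.50: clothing and footwear → 7.25% → €7.79
Scarf €31.12: clothing and footwear → 7.25% → €2.26
Tax on clothing and footwear = €7.79 + €2.26 = €10.05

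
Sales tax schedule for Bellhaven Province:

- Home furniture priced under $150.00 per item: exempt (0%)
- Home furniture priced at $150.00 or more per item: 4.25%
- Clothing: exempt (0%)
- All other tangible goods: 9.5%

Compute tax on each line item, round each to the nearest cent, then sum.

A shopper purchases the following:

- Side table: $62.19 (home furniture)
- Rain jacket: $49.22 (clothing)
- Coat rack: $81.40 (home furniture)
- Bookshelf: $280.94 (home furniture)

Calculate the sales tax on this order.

Side table $62.19: home furniture, under $150.00 → 0% → $0.00
Rain jacket $49.22: clothing → 0% → $0.00
Coat rack $81.40: home furniture, under $150.00 → 0% → $0.00
Bookshelf $280.94: home furniture, $150.00 or more → 4.25% → $11.94
Total tax = $11.94

$11.94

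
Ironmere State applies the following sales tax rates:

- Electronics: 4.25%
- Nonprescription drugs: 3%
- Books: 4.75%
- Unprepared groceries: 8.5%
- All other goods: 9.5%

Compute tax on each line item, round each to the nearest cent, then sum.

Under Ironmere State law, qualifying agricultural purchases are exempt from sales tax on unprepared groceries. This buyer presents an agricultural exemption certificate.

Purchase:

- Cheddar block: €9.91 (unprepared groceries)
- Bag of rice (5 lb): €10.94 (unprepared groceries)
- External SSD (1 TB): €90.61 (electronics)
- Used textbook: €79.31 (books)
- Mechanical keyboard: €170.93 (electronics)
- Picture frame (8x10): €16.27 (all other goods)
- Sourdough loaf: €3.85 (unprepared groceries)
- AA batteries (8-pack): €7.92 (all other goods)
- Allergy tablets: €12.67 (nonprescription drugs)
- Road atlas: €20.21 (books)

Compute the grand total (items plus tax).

€441.14

Cheddar block €9.91: unprepared groceries, buyer-exempt → 0% → €0.00
Bag of rice (5 lb) €10.94: unprepared groceries, buyer-exempt → 0% → €0.00
External SSD (1 TB) €90.61: electronics → 4.25% → €3.85
Used textbook €79.31: books → 4.75% → €3.77
Mechanical keyboard €170.93: electronics → 4.25% → €7.26
Picture frame (8x10) €16.27: all other goods → 9.5% → €1.55
Sourdough loaf €3.85: unprepared groceries, buyer-exempt → 0% → €0.00
AA batteries (8-pack) €7.92: all other goods → 9.5% → €0.75
Allergy tablets €12.67: nonprescription drugs → 3% → €0.38
Road atlas €20.21: books → 4.75% → €0.96
Subtotal = €422.62; tax = €18.52; total due = €441.14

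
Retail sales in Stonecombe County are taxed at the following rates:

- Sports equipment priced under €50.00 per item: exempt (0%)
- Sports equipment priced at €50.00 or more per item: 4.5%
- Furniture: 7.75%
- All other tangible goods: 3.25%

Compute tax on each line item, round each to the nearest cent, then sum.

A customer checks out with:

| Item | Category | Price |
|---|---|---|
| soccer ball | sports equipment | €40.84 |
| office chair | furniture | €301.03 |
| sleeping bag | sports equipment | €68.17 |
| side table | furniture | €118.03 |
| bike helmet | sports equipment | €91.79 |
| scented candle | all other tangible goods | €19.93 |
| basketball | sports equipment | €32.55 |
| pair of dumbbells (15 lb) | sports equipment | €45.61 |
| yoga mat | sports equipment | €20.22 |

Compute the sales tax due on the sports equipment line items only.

€7.20

Soccer ball €40.84: sports equipment, under €50.00 → 0% → €0.00
Sleeping bag €68.17: sports equipment, €50.00 or more → 4.5% → €3.07
Bike helmet €91.79: sports equipment, €50.00 or more → 4.5% → €4.13
Basketball €32.55: sports equipment, under €50.00 → 0% → €0.00
Pair of dumbbells (15 lb) €45.61: sports equipment, under €50.00 → 0% → €0.00
Yoga mat €20.22: sports equipment, under €50.00 → 0% → €0.00
Tax on sports equipment = €0.00 + €3.07 + €4.13 + €0.00 + €0.00 + €0.00 = €7.20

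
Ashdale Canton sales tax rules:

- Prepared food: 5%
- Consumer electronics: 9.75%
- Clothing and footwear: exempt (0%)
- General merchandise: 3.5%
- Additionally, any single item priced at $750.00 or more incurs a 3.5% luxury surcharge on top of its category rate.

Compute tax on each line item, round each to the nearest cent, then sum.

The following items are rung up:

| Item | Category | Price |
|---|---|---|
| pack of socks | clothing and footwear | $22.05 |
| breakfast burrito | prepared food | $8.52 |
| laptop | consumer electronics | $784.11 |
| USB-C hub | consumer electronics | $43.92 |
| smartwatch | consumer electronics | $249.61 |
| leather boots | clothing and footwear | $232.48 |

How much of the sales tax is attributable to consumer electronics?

$132.51

Laptop $784.11: consumer electronics → 9.75% + 3.5% surcharge = 13.25% → $103.89
USB-C hub $43.92: consumer electronics → 9.75% → $4.28
Smartwatch $249.61: consumer electronics → 9.75% → $24.34
Tax on consumer electronics = $103.89 + $4.28 + $24.34 = $132.51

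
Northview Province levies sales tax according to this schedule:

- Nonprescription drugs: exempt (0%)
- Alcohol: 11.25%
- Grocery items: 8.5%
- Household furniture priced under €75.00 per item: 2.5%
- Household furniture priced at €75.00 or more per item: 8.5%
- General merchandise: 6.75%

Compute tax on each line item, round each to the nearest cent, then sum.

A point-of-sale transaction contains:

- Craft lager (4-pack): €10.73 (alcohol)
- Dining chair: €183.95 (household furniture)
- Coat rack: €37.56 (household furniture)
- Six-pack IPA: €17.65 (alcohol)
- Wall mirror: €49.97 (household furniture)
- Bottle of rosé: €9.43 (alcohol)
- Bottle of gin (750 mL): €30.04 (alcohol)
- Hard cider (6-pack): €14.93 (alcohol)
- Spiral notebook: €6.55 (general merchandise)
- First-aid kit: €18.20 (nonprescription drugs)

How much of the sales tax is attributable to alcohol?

€9.32

Craft lager (4-pack) €10.73: alcohol → 11.25% → €1.21
Six-pack IPA €17.65: alcohol → 11.25% → €1.99
Bottle of rosé €9.43: alcohol → 11.25% → €1.06
Bottle of gin (750 mL) €30.04: alcohol → 11.25% → €3.38
Hard cider (6-pack) €14.93: alcohol → 11.25% → €1.68
Tax on alcohol = €1.21 + €1.99 + €1.06 + €3.38 + €1.68 = €9.32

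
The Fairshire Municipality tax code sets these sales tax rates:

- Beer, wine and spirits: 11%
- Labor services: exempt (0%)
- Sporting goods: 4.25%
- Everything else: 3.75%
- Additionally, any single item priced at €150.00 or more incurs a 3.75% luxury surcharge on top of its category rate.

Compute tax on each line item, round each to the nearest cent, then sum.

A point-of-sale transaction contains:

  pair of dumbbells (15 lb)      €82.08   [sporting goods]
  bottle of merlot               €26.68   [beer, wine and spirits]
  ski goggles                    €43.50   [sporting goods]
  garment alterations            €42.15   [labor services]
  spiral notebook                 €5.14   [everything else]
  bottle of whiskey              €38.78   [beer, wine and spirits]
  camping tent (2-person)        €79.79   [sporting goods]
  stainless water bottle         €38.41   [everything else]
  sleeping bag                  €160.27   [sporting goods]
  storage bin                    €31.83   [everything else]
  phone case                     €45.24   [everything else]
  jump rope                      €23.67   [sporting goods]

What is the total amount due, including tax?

Pair of dumbbells (15 lb) €82.08: sporting goods → 4.25% → €3.49
Bottle of merlot €26.68: beer, wine and spirits → 11% → €2.93
Ski goggles €43.50: sporting goods → 4.25% → €1.85
Garment alterations €42.15: labor services → 0% → €0.00
Spiral notebook €5.14: everything else → 3.75% → €0.19
Bottle of whiskey €38.78: beer, wine and spirits → 11% → €4.27
Camping tent (2-person) €79.79: sporting goods → 4.25% → €3.39
Stainless water bottle €38.41: everything else → 3.75% → €1.44
Sleeping bag €160.27: sporting goods → 4.25% + 3.75% surcharge = 8% → €12.82
Storage bin €31.83: everything else → 3.75% → €1.19
Phone case €45.24: everything else → 3.75% → €1.70
Jump rope €23.67: sporting goods → 4.25% → €1.01
Subtotal = €617.54; tax = €34.28; total due = €651.82

€651.82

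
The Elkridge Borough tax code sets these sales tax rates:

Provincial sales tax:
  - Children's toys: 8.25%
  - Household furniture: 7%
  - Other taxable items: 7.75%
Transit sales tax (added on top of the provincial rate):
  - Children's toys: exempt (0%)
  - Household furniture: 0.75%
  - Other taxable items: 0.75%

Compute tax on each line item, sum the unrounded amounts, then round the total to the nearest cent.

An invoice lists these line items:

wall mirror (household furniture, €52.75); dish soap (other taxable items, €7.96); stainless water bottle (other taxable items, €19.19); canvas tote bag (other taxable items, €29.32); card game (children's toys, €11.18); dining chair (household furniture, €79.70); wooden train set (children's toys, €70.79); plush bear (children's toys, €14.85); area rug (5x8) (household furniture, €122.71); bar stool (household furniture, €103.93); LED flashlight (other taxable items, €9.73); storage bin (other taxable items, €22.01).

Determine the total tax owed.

Wall mirror €52.75: household furniture → 7% + 0.75% transit = 7.75% → €4.088125
Dish soap €7.96: other taxable items → 7.75% + 0.75% transit = 8.5% → €0.6766
Stainless water bottle €19.19: other taxable items → 7.75% + 0.75% transit = 8.5% → €1.63115
Canvas tote bag €29.32: other taxable items → 7.75% + 0.75% transit = 8.5% → €2.4922
Card game €11.18: children's toys → 8.25% + 0% transit = 8.25% → €0.92235
Dining chair €79.70: household furniture → 7% + 0.75% transit = 7.75% → €6.17675
Wooden train set €70.79: children's toys → 8.25% + 0% transit = 8.25% → €5.840175
Plush bear €14.85: children's toys → 8.25% + 0% transit = 8.25% → €1.225125
Area rug (5x8) €122.71: household furniture → 7% + 0.75% transit = 7.75% → €9.510025
Bar stool €103.93: household furniture → 7% + 0.75% transit = 7.75% → €8.054575
LED flashlight €9.73: other taxable items → 7.75% + 0.75% transit = 8.5% → €0.82705
Storage bin €22.01: other taxable items → 7.75% + 0.75% transit = 8.5% → €1.87085
Unrounded tax sum = €43.314975 → €43.31

€43.31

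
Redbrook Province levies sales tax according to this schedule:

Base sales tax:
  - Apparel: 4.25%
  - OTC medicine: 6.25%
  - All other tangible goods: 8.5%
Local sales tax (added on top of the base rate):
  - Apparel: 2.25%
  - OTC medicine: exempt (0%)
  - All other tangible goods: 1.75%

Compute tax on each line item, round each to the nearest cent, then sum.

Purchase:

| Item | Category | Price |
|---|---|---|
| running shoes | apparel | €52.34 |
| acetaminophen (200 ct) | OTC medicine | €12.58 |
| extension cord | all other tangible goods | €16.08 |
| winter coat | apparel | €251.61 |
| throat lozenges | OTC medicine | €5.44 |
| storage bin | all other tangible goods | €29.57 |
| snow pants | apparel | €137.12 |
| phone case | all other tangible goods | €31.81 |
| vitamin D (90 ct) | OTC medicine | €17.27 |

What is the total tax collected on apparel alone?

Running shoes €52.34: apparel → 4.25% + 2.25% local = 6.5% → €3.40
Winter coat €251.61: apparel → 4.25% + 2.25% local = 6.5% → €16.35
Snow pants €137.12: apparel → 4.25% + 2.25% local = 6.5% → €8.91
Tax on apparel = €3.40 + €16.35 + €8.91 = €28.66

€28.66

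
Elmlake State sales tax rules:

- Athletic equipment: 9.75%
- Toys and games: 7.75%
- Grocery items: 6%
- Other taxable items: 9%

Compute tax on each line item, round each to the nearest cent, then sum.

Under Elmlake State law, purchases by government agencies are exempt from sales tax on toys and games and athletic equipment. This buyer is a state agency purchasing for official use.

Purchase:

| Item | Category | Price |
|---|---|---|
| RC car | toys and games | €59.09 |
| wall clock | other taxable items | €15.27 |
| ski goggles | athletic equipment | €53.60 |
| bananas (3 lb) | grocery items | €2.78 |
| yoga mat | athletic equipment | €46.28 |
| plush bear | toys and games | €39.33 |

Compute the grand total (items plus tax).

€217.89

RC car €59.09: toys and games, buyer-exempt → 0% → €0.00
Wall clock €15.27: other taxable items → 9% → €1.37
Ski goggles €53.60: athletic equipment, buyer-exempt → 0% → €0.00
Bananas (3 lb) €2.78: grocery items → 6% → €0.17
Yoga mat €46.28: athletic equipment, buyer-exempt → 0% → €0.00
Plush bear €39.33: toys and games, buyer-exempt → 0% → €0.00
Subtotal = €216.35; tax = €1.54; total due = €217.89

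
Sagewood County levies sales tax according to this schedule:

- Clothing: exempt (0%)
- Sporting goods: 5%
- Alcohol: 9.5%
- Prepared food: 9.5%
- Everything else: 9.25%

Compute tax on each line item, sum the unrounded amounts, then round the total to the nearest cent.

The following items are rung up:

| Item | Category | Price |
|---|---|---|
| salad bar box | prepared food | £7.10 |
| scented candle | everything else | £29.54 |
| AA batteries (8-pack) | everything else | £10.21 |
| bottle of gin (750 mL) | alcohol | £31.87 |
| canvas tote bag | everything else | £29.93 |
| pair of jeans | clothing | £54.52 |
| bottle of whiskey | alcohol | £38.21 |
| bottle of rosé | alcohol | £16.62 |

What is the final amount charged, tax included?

Salad bar box £7.10: prepared food → 9.5% → £0.6745
Scented candle £29.54: everything else → 9.25% → £2.73245
AA batteries (8-pack) £10.21: everything else → 9.25% → £0.944425
Bottle of gin (750 mL) £31.87: alcohol → 9.5% → £3.02765
Canvas tote bag £29.93: everything else → 9.25% → £2.768525
Pair of jeans £54.52: clothing → 0% → £0.00
Bottle of whiskey £38.21: alcohol → 9.5% → £3.62995
Bottle of rosé £16.62: alcohol → 9.5% → £1.5789
Subtotal = £218.00; unrounded tax = £15.3564 → £15.36; total due = £233.36

£233.36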